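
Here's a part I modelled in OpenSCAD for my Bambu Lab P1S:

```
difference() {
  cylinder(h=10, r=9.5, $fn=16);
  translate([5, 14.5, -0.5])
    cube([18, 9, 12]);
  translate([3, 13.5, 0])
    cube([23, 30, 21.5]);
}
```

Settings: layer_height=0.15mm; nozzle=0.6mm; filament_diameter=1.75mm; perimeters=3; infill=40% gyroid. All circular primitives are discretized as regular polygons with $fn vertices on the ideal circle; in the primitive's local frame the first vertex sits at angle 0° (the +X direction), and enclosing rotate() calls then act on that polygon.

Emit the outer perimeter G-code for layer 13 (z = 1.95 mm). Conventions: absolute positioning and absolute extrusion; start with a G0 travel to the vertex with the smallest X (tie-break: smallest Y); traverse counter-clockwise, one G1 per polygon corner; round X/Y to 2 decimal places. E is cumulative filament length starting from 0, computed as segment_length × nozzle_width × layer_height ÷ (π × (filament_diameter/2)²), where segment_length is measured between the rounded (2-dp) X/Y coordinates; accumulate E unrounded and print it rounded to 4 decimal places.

At z = 1.95 mm: the r=9.5 cylinder contributes a regular 16-gon of circumradius 9.5; the 18×9 cube at (5, 14.5) contributes its full rectangle; the cube at (3, 13.5) (footprint 23×30) is included at this height; After the difference (first − rest): starting from the r=9.5 cylinder, the 18×9 cube at (5, 14.5) misses the remaining region (no effect); the 23×30 cube at (3, 13.5) misses the remaining region (no effect) — 1 connected region. The outline is a single polygon with 16 vertices. Extrusion per mm of travel: 0.6 × 0.15 / (π × 0.875²) = 0.037418. Accumulating E over each segment gives final E = 2.2199.

G0 X-9.50 Y0.00 Z1.95
G1 X-8.78 Y-3.64 E0.1388
G1 X-6.72 Y-6.72 E0.2775
G1 X-3.64 Y-8.78 E0.4161
G1 X0.00 Y-9.50 E0.5550
G1 X3.64 Y-8.78 E0.6938
G1 X6.72 Y-6.72 E0.8325
G1 X8.78 Y-3.64 E0.9711
G1 X9.50 Y0.00 E1.1099
G1 X8.78 Y3.64 E1.2488
G1 X6.72 Y6.72 E1.3874
G1 X3.64 Y8.78 E1.5261
G1 X0.00 Y9.50 E1.6649
G1 X-3.64 Y8.78 E1.8038
G1 X-6.72 Y6.72 E1.9424
G1 X-8.78 Y3.64 E2.0811
G1 X-9.50 Y0.00 E2.2199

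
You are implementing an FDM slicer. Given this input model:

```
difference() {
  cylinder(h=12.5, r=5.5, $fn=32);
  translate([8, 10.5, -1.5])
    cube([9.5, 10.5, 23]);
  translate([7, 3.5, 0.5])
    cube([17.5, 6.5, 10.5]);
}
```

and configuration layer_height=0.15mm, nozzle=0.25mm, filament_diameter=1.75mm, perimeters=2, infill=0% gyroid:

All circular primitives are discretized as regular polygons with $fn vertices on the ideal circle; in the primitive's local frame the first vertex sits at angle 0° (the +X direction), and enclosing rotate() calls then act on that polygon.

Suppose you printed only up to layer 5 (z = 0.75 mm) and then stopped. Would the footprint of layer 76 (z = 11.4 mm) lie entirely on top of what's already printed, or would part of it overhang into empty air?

Compare the two slices. At z = 0.75: the r=5.5 cylinder gives a regular 32-gon of circumradius 5.5 (constant along its height) (area = (32/2)·5.500²·sin(360°/32) = 94.42 mm²); the cube at (8, 10.5) (footprint 9.5×10.5) is included at this height (area 99.75 mm²); the cube at (7, 3.5) (footprint 17.5×6.5) is included at this height (area 113.75 mm²); Taking the first minus the rest: starting from the r=5.5 cylinder (94.42 mm²), the 9.5×10.5 cube at (8, 10.5) misses the remaining region (no effect); the 17.5×6.5 cube at (7, 3.5) misses the remaining region (no effect) — area = 94.42 mm². At z = 11.4: the r=5.5 cylinder contributes a regular 32-gon of circumradius 5.5 (area = (32/2)·5.500²·sin(360°/32) = 94.42 mm²); the 9.5×10.5 cube at (8, 10.5) contributes its full rectangle (area 99.75 mm²); the cube at (7, 3.5) is absent (z outside [0.5, 11]); Taking the first minus the rest: starting from the r=5.5 cylinder (94.42 mm²), the 9.5×10.5 cube at (8, 10.5) misses the remaining region (no effect) — area = 94.42 mm². Checking containment: the cross-section at z = 11.4 is a subset of the cross-section at z = 0.75.

entirely on top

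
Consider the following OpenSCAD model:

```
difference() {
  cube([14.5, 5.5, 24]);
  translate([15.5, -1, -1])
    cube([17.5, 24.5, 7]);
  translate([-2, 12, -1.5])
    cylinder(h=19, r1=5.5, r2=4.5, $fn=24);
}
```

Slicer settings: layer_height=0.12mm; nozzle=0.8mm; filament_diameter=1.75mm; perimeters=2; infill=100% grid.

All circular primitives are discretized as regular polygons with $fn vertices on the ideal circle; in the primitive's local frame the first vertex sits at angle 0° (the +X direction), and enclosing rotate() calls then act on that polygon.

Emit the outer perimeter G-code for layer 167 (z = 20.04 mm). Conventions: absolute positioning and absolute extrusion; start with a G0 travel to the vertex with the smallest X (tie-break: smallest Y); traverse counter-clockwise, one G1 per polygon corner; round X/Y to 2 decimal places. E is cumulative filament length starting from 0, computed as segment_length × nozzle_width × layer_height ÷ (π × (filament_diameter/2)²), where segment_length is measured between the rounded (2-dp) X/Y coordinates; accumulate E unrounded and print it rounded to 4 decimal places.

G0 X0.00 Y0.00 Z20.04
G1 X14.50 Y0.00 E0.5787
G1 X14.50 Y5.50 E0.7982
G1 X0.00 Y5.50 E1.3770
G1 X0.00 Y0.00 E1.5965

At z = 20.04 mm: the cube is present — its section is the full 14.5×5.5 rectangle; the cube at (15.5, -1) does not reach this height (z outside [-1, 6]); the cone at (-2, 12) does not reach this height (z outside [-1.5, 17.5]); Taking the first minus the rest: none of the subtracted shapes is present at this height, so the 14.5×5.5 cube is unchanged — 1 connected region. The outline is a single polygon with 4 vertices. Extrusion per mm of travel: 0.8 × 0.12 / (π × 0.875²) = 0.039912. Accumulating E over each segment gives final E = 1.5965.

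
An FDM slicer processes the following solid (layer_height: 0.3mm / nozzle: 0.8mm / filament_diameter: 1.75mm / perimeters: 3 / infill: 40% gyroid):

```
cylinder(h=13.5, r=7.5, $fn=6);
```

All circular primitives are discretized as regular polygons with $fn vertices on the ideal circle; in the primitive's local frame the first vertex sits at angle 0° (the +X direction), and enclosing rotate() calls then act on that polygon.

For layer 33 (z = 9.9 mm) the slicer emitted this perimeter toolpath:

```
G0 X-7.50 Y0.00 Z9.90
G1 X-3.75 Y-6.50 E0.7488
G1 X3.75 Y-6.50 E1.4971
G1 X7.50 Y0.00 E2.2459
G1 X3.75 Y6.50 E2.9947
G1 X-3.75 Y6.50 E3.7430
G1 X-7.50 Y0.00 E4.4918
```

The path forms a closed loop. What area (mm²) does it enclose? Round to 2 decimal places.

146.25 mm²

Apply the shoelace formula to the sequence of (X, Y) vertices; enclosed area = 146.25 mm².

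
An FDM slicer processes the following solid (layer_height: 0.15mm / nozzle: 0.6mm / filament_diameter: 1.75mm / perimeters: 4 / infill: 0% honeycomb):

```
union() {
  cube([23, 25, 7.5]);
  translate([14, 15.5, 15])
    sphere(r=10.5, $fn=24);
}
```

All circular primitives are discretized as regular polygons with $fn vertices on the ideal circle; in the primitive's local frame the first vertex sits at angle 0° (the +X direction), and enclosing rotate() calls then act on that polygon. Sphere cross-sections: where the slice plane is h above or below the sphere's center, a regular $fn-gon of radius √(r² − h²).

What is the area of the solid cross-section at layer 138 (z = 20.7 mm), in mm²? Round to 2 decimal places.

241.51 mm²

At z = 20.7 mm: the cube does not reach this height (z outside [0, 7.5]); the sphere at (14, 15.5): section is a regular 24-gon, circumradius = √(r²−h²) = √(10.5²−5.7²) = 8.818 (area = (24/2)·8.818²·sin(360°/24) = 241.51 mm²); Taking the union: only the r=10.5 sphere at (14, 15.5) is present, so the union is just that shape — area = 241.51 mm². Overall, the cross-section is a single solid region. Net area = 241.51 mm².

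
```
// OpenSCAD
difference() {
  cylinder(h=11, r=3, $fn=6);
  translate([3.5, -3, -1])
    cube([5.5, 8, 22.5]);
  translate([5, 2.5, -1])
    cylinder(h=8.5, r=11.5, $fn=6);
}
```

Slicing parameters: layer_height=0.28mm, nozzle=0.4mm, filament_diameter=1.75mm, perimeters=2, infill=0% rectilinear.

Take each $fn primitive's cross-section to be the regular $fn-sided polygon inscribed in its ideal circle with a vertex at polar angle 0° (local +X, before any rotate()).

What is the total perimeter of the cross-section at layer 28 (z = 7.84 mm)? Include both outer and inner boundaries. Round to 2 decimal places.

18.00 mm

At z = 7.84 mm: the r=3 cylinder contributes a regular 6-gon of circumradius 3 (perimeter = 2·6·3.000·sin(180°/6) = 18.00 mm); the cube at (3.5, -3) (footprint 5.5×8) is included at this height (perimeter 27.00 mm); the cylinder at (5, 2.5) is not intersected at this z (z outside [-1, 7.5]); After the difference (first − rest): starting from the r=3 cylinder, the 5.5×8 cube at (3.5, -3) misses the remaining region (no effect) — boundary = 18.00 mm. Overall, the cross-section is a single solid region. Total boundary length (outer) = 18.00 mm.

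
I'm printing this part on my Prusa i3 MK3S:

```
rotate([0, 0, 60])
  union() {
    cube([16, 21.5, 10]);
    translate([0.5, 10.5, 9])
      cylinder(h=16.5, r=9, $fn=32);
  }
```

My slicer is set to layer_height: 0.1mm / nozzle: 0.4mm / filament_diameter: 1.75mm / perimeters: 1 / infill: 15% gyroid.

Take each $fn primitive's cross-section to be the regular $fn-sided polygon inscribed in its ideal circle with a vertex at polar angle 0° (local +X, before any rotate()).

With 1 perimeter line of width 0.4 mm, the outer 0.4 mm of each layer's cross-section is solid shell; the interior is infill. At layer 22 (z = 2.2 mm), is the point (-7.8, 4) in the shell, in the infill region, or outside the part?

At z = 2.2 mm: the 16×21.5 cube contributes its full rectangle; the cylinder at (0.5, 10.5) is absent (z outside [9, 25.5]); Merging all regions: only the 16×21.5 cube is present, so the union is just that shape — 1 connected region; (whole slice rotated 60° about Z — lengths, areas and connectivity unchanged). Overall, the cross-section is a single solid region. Undo the 60° rotation: the query point maps to (-0.436, 8.755) in the un-rotated model frame. The nearest boundary edge runs (0.00, 21.50)→(0.00, 0.00); distance from the point to it = 0.44 mm. The point is not inside any of the regions above, so it lies outside the cross-section (0.44 mm from the nearest boundary).

outside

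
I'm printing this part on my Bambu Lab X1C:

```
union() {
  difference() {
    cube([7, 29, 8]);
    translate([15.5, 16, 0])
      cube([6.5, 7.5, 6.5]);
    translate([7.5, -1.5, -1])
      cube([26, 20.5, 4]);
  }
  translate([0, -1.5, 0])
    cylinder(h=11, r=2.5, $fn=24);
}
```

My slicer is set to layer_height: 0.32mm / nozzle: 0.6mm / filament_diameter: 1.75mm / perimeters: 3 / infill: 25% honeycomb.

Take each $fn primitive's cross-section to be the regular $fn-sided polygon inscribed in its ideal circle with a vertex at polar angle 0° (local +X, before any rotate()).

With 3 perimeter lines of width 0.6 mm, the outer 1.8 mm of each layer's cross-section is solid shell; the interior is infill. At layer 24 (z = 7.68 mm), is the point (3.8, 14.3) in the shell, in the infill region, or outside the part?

infill

At z = 7.68 mm: the cube is present — its section is the full 7×29 rectangle; the cube at (15.5, 16) does not reach this height (z outside [0, 6.5]); the cube at (7.5, -1.5) is absent (z outside [-1, 3]); Taking the first minus the rest: none of the subtracted shapes is present at this height, so the 7×29 cube is unchanged — 1 connected region; the r=2.5 cylinder at (0, -1.5) gives a regular 24-gon of circumradius 2.5 (constant along its height); Merging all regions: the regions partially overlap (shared area 1.36 mm²), so overlapping operands fuse into one piece — 1 connected region. Overall, the cross-section is a single solid region. The nearest boundary edge runs (7.00, 29.00)→(7.00, 0.00); distance from the point to it = 3.20 mm. The point is inside the cross-section and 3.20 mm from the nearest boundary — more than the 1.8 mm shell width (3 × 0.6), so it's in the infill interior.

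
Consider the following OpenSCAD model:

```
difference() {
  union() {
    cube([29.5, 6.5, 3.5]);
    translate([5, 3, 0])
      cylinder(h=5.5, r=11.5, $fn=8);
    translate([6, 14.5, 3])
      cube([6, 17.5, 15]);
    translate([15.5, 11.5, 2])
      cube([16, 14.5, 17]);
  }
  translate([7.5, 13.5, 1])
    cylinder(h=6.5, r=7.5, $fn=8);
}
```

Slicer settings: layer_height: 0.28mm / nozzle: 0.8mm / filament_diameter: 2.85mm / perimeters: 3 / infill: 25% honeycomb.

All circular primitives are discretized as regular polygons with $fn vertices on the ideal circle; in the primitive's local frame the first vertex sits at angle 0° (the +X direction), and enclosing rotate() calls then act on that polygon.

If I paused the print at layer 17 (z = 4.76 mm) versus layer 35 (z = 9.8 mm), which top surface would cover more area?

layer 17 (z = 4.76 mm)

Layer 17 (z = 4.76): the cube is not intersected at this z (z outside [0, 3.5]); the r=11.5 cylinder at (5, 3) contributes a regular 8-gon of circumradius 11.5 (area = (8/2)·11.500²·sin(360°/8) = 374.06 mm²); the 6×17.5 cube at (6, 14.5) contributes its full rectangle (area 105.00 mm²); the cube at (15.5, 11.5) (footprint 16×14.5) is included at this height (area 232.00 mm²); Combining (union): the 3 present regions are separate (no shared area or edge), so areas and boundary lengths simply add and each stays a separate island — area = 711.06 mm²; the r=7.5 cylinder at (7.5, 13.5) contributes a regular 8-gon of circumradius 7.5 (area = (8/2)·7.500²·sin(360°/8) = 159.10 mm²); After the difference (first − rest): starting from the result so far (711.06 mm²), the r=7.5 cylinder at (7.5, 13.5) partially overlaps it — only the 104.61 mm² overlap (of its 159.10 mm²) is removed, clipping the outline — area = 606.45 mm². So its area = 606.45 mm². Layer 35 (z = 9.8): the cube is not intersected at this z (z outside [0, 3.5]); the cylinder at (5, 3) is not intersected at this z (z outside [0, 5.5]); the cube at (6, 14.5) is present — its section is the full 6×17.5 rectangle (area 105.00 mm²); the 16×14.5 cube at (15.5, 11.5) contributes its full rectangle (area 232.00 mm²); Combining (union): the 2 present regions are separate (no shared area or edge), so areas and boundary lengths simply add and each stays a separate island — area = 337.00 mm²; the cylinder at (7.5, 13.5) is absent (z outside [1, 7.5]); After the difference (first − rest): none of the subtracted shapes is present at this height, so the result so far is unchanged — area = 337.00 mm². So its area = 337.00 mm². Layer 17 is larger (606.45 vs 337.00 mm²).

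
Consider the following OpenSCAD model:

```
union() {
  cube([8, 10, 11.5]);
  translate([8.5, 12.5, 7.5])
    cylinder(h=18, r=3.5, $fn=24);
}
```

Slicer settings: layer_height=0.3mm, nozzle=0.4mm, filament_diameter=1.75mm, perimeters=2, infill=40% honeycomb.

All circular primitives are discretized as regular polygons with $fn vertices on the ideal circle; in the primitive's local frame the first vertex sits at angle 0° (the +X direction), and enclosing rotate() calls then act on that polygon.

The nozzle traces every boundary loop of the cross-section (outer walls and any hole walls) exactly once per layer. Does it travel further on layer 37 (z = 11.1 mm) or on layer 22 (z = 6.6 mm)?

Layer 37 (z = 11.1): the 8×10 cube contributes its full rectangle (perimeter 36.00 mm); the r=3.5 cylinder at (8.5, 12.5) gives a regular 24-gon of circumradius 3.5 (constant along its height) (perimeter = 2·24·3.500·sin(180°/24) = 21.93 mm); Merging all regions: the regions partially overlap (shared area 1.15 mm²), so the edge portions inside another operand are dropped and the merged outline is re-measured after clipping — boundary = 52.86 mm. So its perimeter = 52.86 mm. Layer 22 (z = 6.6): the cube is present — its section is the full 8×10 rectangle (perimeter 36.00 mm); the cylinder at (8.5, 12.5) is not intersected at this z (z outside [7.5, 25.5]); Merging all regions: only the 8×10 cube is present, so the union is just that shape — boundary = 36.00 mm. So its perimeter = 36.00 mm. Layer 37 is larger (52.86 vs 36.00 mm).

layer 37 (z = 11.1 mm)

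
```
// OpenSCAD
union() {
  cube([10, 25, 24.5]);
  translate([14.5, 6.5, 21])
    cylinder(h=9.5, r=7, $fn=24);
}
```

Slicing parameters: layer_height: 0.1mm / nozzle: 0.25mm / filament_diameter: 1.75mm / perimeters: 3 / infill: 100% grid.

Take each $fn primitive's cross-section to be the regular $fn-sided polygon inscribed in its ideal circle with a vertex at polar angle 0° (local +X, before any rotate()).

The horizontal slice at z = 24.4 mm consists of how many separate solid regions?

1

At z = 24.4 mm: the cube (footprint 10×25) is included at this height; the r=7 cylinder at (14.5, 6.5) contributes a regular 24-gon of circumradius 7; Combining (union): the regions partially overlap (shared area 18.15 mm²), so overlapping operands fuse into one piece — 1 connected region. The result has 1 disconnected region.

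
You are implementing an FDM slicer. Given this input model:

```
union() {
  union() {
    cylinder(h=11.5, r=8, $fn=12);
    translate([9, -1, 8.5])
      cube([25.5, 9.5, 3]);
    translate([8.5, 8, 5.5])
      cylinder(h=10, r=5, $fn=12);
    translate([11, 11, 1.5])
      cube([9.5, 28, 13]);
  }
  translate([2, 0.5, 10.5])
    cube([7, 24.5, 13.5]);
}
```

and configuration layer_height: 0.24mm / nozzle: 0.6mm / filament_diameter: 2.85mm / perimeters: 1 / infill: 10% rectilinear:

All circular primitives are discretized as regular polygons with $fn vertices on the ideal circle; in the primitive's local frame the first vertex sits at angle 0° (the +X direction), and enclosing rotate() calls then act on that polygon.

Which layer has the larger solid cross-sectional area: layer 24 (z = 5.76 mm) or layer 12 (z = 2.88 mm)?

Layer 24 (z = 5.76): the cylinder: section is a regular 12-gon, circumradius r=8 (area = (12/2)·8.000²·sin(360°/12) = 192.00 mm²); the cube at (9, -1) is not intersected at this z (z outside [8.5, 11.5]); the r=5 cylinder at (8.5, 8) gives a regular 12-gon of circumradius 5 (constant along its height) (area = (12/2)·5.000²·sin(360°/12) = 75.00 mm²); the 9.5×28 cube at (11, 11) contributes its full rectangle (area 266.00 mm²); Combining (union): the regions partially overlap — summed areas 533.00 mm² minus the doubly-counted overlap 4.35 mm² gives 528.65 mm² — area = 528.65 mm²; the cube at (2, 0.5) does not reach this height (z outside [10.5, 24]); Combining (union): only the result so far is present, so the union is just that shape — area = 528.65 mm². So its area = 528.65 mm². Layer 12 (z = 2.88): the r=8 cylinder gives a regular 12-gon of circumradius 8 (constant along its height) (area = (12/2)·8.000²·sin(360°/12) = 192.00 mm²); the cube at (9, -1) is absent (z outside [8.5, 11.5]); the cylinder at (8.5, 8) is absent (z outside [5.5, 15.5]); the cube at (11, 11) (footprint 9.5×28) is included at this height (area 266.00 mm²); Combining (union): the 2 present regions are separate (no shared area or edge), so areas and boundary lengths simply add and each stays a separate island — area = 458.00 mm²; the cube at (2, 0.5) is not intersected at this z (z outside [10.5, 24]); Taking the union: only that combined region is present, so the union is just that shape — area = 458.00 mm². So its area = 458.00 mm². Layer 24 is larger (528.65 vs 458.00 mm²).

layer 24 (z = 5.76 mm)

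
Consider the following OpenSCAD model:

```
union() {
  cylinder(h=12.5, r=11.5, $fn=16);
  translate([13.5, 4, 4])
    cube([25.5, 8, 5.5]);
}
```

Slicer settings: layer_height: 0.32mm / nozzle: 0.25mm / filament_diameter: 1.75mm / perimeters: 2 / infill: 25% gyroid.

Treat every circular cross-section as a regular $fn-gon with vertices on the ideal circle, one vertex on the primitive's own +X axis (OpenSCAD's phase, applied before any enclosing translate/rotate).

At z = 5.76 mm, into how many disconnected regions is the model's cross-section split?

2

At z = 5.76 mm: the r=11.5 cylinder gives a regular 16-gon of circumradius 11.5 (constant along its height); the 25.5×8 cube at (13.5, 4) contributes its full rectangle; Taking the union: the 2 present regions are separate (no shared area or edge), so areas and boundary lengths simply add and each stays a separate island — 2 connected regions. The result has 2 disconnected regions.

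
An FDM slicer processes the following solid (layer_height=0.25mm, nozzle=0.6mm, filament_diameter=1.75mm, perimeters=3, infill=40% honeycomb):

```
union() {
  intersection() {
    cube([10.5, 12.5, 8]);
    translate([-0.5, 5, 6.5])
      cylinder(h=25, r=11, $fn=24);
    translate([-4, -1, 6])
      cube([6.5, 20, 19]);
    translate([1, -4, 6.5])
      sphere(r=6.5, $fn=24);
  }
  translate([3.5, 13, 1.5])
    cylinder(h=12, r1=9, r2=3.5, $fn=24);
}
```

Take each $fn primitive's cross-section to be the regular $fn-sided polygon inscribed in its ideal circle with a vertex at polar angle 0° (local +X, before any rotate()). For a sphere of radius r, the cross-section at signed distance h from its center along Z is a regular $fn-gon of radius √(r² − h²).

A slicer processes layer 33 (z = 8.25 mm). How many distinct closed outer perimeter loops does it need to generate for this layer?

1

At z = 8.25 mm: the cube does not reach this height (z outside [0, 8]); the cylinder at (-0.5, 5): section is a regular 24-gon, circumradius r=11; the 6.5×20 cube at (-4, -1) contributes its full rectangle; the r=6.5 sphere at (1, -4) slices to a regular 24-gon of circumradius 6.260 (√(r²−h²) with h=1.75 from center); Keeping only the common overlap: at least one operand is absent at this height, so nothing remains; the cone at (3.5, 13): at t=0.562 of its height the radius interpolates to r₁+(r₂−r₁)t = 5.906, giving a regular 24-gon of that circumradius; Combining (union): only the cone at (3.5, 13) is present, so the union is just that shape — 1 connected region. The result has 1 disconnected region.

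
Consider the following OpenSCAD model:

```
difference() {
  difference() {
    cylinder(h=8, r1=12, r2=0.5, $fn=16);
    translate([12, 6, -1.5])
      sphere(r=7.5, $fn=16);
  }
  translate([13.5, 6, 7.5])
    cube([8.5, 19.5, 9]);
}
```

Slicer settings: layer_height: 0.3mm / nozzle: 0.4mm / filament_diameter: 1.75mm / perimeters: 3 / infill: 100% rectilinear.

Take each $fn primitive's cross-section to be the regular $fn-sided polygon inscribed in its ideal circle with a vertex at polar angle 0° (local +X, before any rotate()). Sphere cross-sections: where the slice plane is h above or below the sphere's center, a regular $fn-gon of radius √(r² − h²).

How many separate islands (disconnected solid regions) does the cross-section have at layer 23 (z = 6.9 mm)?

1

At z = 6.9 mm: the cone: at t=0.863 of its height the radius interpolates to r₁+(r₂−r₁)t = 2.081, giving a regular 16-gon of that circumradius; the sphere at (12, 6) is not intersected at this z (|z−center|=8.400 > r=7.5); Taking the first minus the rest: none of the subtracted shapes is present at this height, so the cone is unchanged — 1 connected region; the cube at (13.5, 6) is not intersected at this z (z outside [7.5, 16.5]); Taking the first minus the rest: none of the subtracted shapes is present at this height, so the result so far is unchanged — 1 connected region. Overall, the cross-section is a single solid region. Island count = 1.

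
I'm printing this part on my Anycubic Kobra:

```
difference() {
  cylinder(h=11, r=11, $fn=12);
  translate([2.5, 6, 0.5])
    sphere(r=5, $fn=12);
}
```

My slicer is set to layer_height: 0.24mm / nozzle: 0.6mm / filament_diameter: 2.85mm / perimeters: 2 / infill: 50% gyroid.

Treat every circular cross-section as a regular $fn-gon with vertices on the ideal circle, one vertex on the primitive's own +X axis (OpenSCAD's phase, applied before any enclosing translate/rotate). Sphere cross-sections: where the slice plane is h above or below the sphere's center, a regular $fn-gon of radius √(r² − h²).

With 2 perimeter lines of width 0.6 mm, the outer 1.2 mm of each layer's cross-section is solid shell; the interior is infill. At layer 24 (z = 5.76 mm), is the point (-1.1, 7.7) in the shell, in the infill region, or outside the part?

infill

At z = 5.76 mm: the cylinder: section is a regular 12-gon, circumradius r=11; the sphere at (2.5, 6) does not reach this height (|z−center|=5.260 > r=5); Subtracting the remaining from the first: none of the subtracted shapes is present at this height, so the r=11 cylinder is unchanged — 1 connected region. Overall, the cross-section is a single solid region. The nearest boundary edge runs (0.00, 11.00)→(-5.50, 9.53); distance from the point to it = 2.90 mm. The point is inside the cross-section and 2.90 mm from the nearest boundary — more than the 1.2 mm shell width (2 × 0.6), so it's in the infill interior.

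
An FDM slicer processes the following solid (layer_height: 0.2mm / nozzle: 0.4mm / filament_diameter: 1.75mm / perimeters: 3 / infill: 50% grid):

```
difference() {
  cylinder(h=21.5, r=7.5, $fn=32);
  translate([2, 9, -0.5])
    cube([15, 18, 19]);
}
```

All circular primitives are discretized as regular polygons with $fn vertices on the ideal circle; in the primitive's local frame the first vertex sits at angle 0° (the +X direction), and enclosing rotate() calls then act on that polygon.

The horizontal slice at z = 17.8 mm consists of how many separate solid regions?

1

At z = 17.8 mm: the r=7.5 cylinder gives a regular 32-gon of circumradius 7.5 (constant along its height); the cube at (2, 9) is present — its section is the full 15×18 rectangle; Subtracting the remaining from the first: starting from the r=7.5 cylinder, the 15×18 cube at (2, 9) misses the remaining region (no effect) — 1 connected region. The result has 1 disconnected region.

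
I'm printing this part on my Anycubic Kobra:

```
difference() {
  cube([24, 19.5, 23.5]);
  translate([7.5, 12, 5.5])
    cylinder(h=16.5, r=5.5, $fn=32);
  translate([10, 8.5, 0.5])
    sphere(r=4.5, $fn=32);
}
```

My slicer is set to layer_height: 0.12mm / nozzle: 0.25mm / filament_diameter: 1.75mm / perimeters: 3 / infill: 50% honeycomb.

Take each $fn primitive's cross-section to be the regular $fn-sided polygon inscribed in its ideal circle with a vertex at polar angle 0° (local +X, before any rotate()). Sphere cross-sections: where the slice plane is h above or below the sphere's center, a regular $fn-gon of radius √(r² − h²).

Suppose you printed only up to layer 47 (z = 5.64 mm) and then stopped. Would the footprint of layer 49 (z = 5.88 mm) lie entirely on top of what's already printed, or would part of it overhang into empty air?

entirely on top

Compare the two slices. At z = 5.64: the 24×19.5 cube contributes its full rectangle (area 468.00 mm²); the r=5.5 cylinder at (7.5, 12) gives a regular 32-gon of circumradius 5.5 (constant along its height) (area = (32/2)·5.500²·sin(360°/32) = 94.42 mm²); the sphere at (10, 8.5) is absent (|z−center|=5.140 > r=4.5); Subtracting the remaining from the first: starting from the 24×19.5 cube (468.00 mm²), the r=5.5 cylinder at (7.5, 12) lies wholly inside it (removes its full 94.42 mm² and its 34.50 mm outline becomes a hole wall) — area = 373.58 mm². At z = 5.88: the cube (footprint 24×19.5) is included at this height (area 468.00 mm²); the r=5.5 cylinder at (7.5, 12) gives a regular 32-gon of circumradius 5.5 (constant along its height) (area = (32/2)·5.500²·sin(360°/32) = 94.42 mm²); the sphere at (10, 8.5) is absent (|z−center|=5.380 > r=4.5); After the difference (first − rest): starting from the 24×19.5 cube (468.00 mm²), the r=5.5 cylinder at (7.5, 12) lies wholly inside it (removes its full 94.42 mm² and its 34.50 mm outline becomes a hole wall) — area = 373.58 mm². Checking containment: the cross-section at z = 5.88 is a subset of the cross-section at z = 5.64.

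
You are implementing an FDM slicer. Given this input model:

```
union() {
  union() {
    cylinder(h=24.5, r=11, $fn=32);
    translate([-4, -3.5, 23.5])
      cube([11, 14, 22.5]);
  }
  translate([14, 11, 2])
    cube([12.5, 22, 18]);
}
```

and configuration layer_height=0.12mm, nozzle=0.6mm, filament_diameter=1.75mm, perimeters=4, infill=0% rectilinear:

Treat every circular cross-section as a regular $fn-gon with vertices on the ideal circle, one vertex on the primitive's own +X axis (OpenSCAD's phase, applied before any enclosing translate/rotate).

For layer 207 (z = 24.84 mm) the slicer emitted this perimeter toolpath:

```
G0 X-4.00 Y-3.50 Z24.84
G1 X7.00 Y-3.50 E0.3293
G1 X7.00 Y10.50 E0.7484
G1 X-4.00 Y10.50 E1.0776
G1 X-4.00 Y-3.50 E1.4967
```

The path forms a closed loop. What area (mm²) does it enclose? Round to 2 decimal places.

Apply the shoelace formula to the sequence of (X, Y) vertices; enclosed area = 154.00 mm².

154.00 mm²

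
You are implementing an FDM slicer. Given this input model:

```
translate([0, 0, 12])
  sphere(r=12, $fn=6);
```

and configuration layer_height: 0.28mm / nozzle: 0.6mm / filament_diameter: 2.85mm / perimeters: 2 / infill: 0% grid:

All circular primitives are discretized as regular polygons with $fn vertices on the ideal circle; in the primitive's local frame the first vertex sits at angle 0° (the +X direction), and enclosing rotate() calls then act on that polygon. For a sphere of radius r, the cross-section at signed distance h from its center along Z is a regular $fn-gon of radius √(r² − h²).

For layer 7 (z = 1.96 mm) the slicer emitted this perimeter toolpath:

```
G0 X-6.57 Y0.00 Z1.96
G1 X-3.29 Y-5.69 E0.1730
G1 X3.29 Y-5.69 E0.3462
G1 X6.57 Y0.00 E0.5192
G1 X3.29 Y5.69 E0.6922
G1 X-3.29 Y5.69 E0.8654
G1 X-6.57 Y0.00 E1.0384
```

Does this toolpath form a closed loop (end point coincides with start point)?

Start point (G0): (-6.57, 0.00). End point (last G1): the path returns to the start — closed.

yes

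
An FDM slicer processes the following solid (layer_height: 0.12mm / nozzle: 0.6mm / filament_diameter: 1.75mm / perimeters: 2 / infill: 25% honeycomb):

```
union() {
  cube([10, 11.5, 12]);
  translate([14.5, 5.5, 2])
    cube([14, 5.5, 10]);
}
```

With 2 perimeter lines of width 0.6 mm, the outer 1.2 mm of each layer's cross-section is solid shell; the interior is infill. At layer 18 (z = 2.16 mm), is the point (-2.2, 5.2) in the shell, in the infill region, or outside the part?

At z = 2.16 mm: the cube (footprint 10×11.5) is included at this height; the 14×5.5 cube at (14.5, 5.5) contributes its full rectangle; Merging all regions: the 2 present regions are separate (no shared area or edge), so areas and boundary lengths simply add and each stays a separate island — 2 connected regions. Overall, the cross-section has 2 separate islands. The nearest boundary edge runs (0.00, 0.00)→(0.00, 11.50); distance from the point to it = 2.20 mm. The point is not inside any of the regions above, so it lies outside the cross-section (2.20 mm from the nearest boundary).

outside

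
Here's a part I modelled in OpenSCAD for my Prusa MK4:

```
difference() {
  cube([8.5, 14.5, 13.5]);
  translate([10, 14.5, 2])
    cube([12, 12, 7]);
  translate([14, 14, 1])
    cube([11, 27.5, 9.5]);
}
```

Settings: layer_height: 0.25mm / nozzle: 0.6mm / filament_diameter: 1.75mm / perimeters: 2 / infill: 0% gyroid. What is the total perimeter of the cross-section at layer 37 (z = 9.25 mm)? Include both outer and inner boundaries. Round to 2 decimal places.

At z = 9.25 mm: the 8.5×14.5 cube contributes its full rectangle (perimeter 46.00 mm); the cube at (10, 14.5) is not intersected at this z (z outside [2, 9]); the cube at (14, 14) is present — its section is the full 11×27.5 rectangle (perimeter 77.00 mm); Subtracting the remaining from the first: starting from the 8.5×14.5 cube, the 11×27.5 cube at (14, 14) misses the remaining region (no effect) — boundary = 46.00 mm. Overall, the cross-section is a single solid region. Total boundary length (outer) = 46.00 mm.

46.00 mm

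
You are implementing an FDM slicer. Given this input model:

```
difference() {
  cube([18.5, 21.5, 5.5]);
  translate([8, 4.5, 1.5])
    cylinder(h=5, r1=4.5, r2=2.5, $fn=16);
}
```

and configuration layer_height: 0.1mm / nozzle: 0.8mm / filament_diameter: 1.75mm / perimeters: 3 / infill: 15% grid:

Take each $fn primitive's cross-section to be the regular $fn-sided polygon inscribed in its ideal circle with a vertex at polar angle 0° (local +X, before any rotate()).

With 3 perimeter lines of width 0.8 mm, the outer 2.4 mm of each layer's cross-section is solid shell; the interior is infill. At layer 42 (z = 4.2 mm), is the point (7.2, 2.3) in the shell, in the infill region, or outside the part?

At z = 4.2 mm: the 18.5×21.5 cube contributes its full rectangle; the cone at (8, 4.5) contributes a regular 16-gon of circumradius 3.420 (interpolated between r1=4.5 and r2=2.5 at t=0.540); After the difference (first − rest): starting from the 18.5×21.5 cube, the cone at (8, 4.5) lies wholly inside it (removes its full 35.81 mm² and its 21.35 mm outline becomes a hole wall) — 1 connected region with 1 hole. Overall, the cross-section is one region with 1 hole. The nearest boundary edge runs (6.69, 1.34)→(8.00, 1.08); distance from the point to it = 1.04 mm. The point is not inside any of the regions above, so it lies outside the cross-section (1.04 mm from the nearest boundary).

outside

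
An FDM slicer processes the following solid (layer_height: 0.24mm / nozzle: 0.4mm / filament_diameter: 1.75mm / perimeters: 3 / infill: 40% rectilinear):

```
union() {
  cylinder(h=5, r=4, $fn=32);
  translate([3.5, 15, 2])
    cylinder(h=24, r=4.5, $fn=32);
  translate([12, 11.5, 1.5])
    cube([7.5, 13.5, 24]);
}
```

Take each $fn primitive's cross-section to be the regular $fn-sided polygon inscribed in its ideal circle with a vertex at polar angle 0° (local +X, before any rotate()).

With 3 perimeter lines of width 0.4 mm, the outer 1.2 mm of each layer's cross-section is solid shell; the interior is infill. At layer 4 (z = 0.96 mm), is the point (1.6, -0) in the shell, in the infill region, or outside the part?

infill

At z = 0.96 mm: the r=4 cylinder gives a regular 32-gon of circumradius 4 (constant along its height); the cylinder at (3.5, 15) does not reach this height (z outside [2, 26]); the cube at (12, 11.5) is not intersected at this z (z outside [1.5, 25.5]); Taking the union: only the r=4 cylinder is present, so the union is just that shape — 1 connected region. Overall, the cross-section is a single solid region. The nearest boundary edge runs (4.00, 0.00)→(3.92, 0.78); distance from the point to it = 2.39 mm. The point is inside the cross-section and 2.39 mm from the nearest boundary — more than the 1.2 mm shell width (3 × 0.4), so it's in the infill interior.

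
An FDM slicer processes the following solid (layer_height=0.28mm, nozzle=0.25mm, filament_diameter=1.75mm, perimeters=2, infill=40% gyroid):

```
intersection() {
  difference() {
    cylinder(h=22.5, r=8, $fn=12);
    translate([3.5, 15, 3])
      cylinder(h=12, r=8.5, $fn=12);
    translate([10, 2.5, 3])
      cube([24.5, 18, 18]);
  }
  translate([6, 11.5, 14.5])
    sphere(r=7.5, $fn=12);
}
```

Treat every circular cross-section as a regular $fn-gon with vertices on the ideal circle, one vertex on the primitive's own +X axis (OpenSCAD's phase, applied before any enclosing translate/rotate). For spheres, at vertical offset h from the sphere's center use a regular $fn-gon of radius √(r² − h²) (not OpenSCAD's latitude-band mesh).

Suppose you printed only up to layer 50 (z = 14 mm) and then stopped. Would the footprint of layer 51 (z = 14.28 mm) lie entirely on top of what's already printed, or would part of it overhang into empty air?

entirely on top

Compare the two slices. At z = 14: the r=8 cylinder gives a regular 12-gon of circumradius 8 (constant along its height) (area = (12/2)·8.000²·sin(360°/12) = 192.00 mm²); the r=8.5 cylinder at (3.5, 15) gives a regular 12-gon of circumradius 8.5 (constant along its height) (area = (12/2)·8.500²·sin(360°/12) = 216.75 mm²); the cube at (10, 2.5) is present — its section is the full 24.5×18 rectangle (area 441.00 mm²); After the difference (first − rest): starting from the r=8 cylinder (192.00 mm²), the r=8.5 cylinder at (3.5, 15) partially overlaps it — only the 2.50 mm² overlap (of its 216.75 mm²) is removed, clipping the outline; the 24.5×18 cube at (10, 2.5) misses the remaining region (no effect) — area = 189.50 mm²; the sphere at (6, 11.5): section is a regular 12-gon, circumradius = √(r²−h²) = √(7.5²−0.5²) = 7.483 (area = (12/2)·7.483²·sin(360°/12) = 168.00 mm²); After intersecting: the r=7.5 sphere at (6, 11.5) partially overlaps that combined region; clipping to the common part keeps 9.05 mm² — area = 9.05 mm². At z = 14.28: the cylinder: section is a regular 12-gon, circumradius r=8 (area = (12/2)·8.000²·sin(360°/12) = 192.00 mm²); the r=8.5 cylinder at (3.5, 15) contributes a regular 12-gon of circumradius 8.5 (area = (12/2)·8.500²·sin(360°/12) = 216.75 mm²); the 24.5×18 cube at (10, 2.5) contributes its full rectangle (area 441.00 mm²); Subtracting the remaining from the first: starting from the r=8 cylinder (192.00 mm²), the r=8.5 cylinder at (3.5, 15) partially overlaps it — only the 2.50 mm² overlap (of its 216.75 mm²) is removed, clipping the outline; the 24.5×18 cube at (10, 2.5) misses the remaining region (no effect) — area = 189.50 mm²; the sphere at (6, 11.5): section is a regular 12-gon, circumradius = √(r²−h²) = √(7.5²−0.22²) = 7.497 (area = (12/2)·7.497²·sin(360°/12) = 168.60 mm²); Keeping only the common overlap: the r=7.5 sphere at (6, 11.5) partially overlaps the result so far; clipping to the common part keeps 9.16 mm² — area = 9.16 mm². Checking containment: the cross-section at z = 14.28 is a subset of the cross-section at z = 14.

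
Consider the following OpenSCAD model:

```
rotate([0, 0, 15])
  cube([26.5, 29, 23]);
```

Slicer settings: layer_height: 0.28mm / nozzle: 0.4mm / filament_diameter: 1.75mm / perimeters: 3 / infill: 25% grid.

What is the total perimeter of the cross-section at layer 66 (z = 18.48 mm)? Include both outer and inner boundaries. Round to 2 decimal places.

111.00 mm

At z = 18.48 mm: the cube (footprint 26.5×29) is included at this height (perimeter 111.00 mm); (rotated 15° about Z; rotation is an isometry so areas/perimeters/island counts are preserved). Overall, the cross-section is a single solid region. Total boundary length (outer) = 111.00 mm.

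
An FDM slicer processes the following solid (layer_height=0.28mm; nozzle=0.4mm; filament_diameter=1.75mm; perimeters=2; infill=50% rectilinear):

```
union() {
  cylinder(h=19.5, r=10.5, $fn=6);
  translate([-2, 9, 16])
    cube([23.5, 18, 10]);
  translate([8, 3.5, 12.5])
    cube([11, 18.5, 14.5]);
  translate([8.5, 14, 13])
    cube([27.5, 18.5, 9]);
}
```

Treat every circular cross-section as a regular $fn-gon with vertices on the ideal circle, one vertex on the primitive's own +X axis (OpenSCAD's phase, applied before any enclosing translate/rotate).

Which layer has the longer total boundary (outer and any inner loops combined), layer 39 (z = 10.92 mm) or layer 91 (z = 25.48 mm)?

Layer 39 (z = 10.92): the cylinder: section is a regular 6-gon, circumradius r=10.5 (perimeter = 2·6·10.500·sin(180°/6) = 63.00 mm); the cube at (-2, 9) is absent (z outside [16, 26]); the cube at (8, 3.5) is absent (z outside [12.5, 27]); the cube at (8.5, 14) is absent (z outside [13, 22]); Combining (union): only the r=10.5 cylinder is present, so the union is just that shape — boundary = 63.00 mm. So its perimeter = 63.00 mm. Layer 91 (z = 25.48): the cylinder is absent (z outside [0, 19.5]); the cube at (-2, 9) is present — its section is the full 23.5×18 rectangle (perimeter 83.00 mm); the cube at (8, 3.5) (footprint 11×18.5) is included at this height (perimeter 59.00 mm); the cube at (8.5, 14) is absent (z outside [13, 22]); Merging all regions: the regions partially overlap (shared area 143.00 mm²), so the edge portions inside another operand are dropped and the merged outline is re-measured after clipping — boundary = 94.00 mm. So its perimeter = 94.00 mm. Layer 91 is larger (94.00 vs 63.00 mm).

layer 91 (z = 25.48 mm)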